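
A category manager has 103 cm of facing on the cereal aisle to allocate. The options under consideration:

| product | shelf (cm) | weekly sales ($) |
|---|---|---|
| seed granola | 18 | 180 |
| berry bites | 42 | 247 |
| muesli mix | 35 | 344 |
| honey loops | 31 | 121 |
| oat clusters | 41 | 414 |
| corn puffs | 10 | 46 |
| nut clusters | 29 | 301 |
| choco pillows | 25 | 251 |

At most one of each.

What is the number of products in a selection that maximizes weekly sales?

Best achievable weekly sales is 1009.
One optimal bundle: muesli mix + oat clusters + choco pillows (101 cm).
Every optimal selection uses 3 products.

3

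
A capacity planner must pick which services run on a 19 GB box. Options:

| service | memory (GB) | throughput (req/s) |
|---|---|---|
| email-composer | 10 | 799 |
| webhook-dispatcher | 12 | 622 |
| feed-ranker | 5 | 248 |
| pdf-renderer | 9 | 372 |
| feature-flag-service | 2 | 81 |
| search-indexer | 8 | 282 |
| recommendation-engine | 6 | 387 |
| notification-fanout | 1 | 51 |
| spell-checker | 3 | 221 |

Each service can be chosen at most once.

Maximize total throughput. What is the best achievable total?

1407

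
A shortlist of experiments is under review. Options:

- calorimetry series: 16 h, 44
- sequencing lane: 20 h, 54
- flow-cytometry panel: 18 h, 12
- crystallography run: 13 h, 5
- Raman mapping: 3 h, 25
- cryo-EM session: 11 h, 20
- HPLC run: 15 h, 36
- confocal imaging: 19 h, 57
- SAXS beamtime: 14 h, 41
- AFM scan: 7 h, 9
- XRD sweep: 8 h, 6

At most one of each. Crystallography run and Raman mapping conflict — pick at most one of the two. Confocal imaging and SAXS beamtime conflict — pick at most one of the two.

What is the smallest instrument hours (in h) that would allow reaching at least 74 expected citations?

Look for the lowest-instrument combination reaching 74.
Raman mapping + confocal imaging: 82 expected citations at 22 h.
Any bundle with less than 22 h falls short of 74.

22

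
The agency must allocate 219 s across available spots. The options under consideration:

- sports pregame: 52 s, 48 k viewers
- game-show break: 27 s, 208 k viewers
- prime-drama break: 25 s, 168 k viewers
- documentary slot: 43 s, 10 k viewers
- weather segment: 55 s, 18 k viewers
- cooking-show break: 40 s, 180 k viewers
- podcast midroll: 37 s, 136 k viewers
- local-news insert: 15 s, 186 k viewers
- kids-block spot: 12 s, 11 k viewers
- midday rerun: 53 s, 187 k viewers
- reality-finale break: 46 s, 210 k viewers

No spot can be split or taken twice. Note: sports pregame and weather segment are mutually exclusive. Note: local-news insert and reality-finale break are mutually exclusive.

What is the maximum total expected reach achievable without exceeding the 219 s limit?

1076

Density check — local-news insert 12.40, game-show break 7.70, prime-drama break 6.72, reality-finale break 4.57 are the best per s.
Taking game-show break + prime-drama break + cooking-show break + podcast midroll + local-news insert + kids-block spot + midday rerun: 209 s used, 1076 in expected reach.
Every other selection either busts 219 s or breaks a pairing rule or fails to beat 1076.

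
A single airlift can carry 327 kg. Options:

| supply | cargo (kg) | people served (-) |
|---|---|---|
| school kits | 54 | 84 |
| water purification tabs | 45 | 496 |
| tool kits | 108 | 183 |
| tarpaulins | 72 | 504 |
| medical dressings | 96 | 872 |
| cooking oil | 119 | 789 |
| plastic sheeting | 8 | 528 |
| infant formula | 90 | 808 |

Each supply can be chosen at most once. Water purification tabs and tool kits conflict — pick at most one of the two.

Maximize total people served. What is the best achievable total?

3208

Density check — plastic sheeting 66.00, water purification tabs 11.02, medical dressings 9.08 are the best per kg.
The ratio ordering already packs tightly: water purification tabs + tarpaulins + medical dressings + plastic sheeting + infant formula, 311 kg, 3208.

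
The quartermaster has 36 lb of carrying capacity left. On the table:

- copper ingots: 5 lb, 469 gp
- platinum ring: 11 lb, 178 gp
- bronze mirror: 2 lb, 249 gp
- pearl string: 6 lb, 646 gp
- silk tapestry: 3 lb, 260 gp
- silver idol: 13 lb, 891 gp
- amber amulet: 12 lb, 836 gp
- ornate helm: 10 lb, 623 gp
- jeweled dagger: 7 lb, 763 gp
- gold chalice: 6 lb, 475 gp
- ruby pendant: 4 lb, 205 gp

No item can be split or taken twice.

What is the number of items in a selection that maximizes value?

6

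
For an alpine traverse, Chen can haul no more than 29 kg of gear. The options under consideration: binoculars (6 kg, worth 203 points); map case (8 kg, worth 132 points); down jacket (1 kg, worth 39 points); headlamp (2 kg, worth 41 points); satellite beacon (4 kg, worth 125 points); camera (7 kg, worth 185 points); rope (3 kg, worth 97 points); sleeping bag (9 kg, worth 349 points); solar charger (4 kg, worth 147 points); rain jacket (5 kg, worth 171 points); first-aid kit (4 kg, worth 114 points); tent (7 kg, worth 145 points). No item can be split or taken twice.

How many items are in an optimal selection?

6

Best achievable utility is 1034.
binoculars + down jacket + satellite beacon + sleeping bag + solar charger + rain jacket hits 1034 at 29 kg.
Every optimal selection uses 6 items.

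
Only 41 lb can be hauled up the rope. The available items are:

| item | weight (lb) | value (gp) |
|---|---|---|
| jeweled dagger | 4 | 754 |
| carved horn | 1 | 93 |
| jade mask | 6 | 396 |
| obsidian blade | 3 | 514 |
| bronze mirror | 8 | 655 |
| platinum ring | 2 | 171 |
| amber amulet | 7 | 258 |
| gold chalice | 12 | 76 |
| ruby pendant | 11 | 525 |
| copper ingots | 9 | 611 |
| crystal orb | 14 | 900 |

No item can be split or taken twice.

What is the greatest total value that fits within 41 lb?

3698

Greedy by ratio would take jeweled dagger + carved horn + jade mask + obsidian blade + bronze mirror + platinum ring + amber amulet + copper ingots: 40 lb used, total 3452.
Replace jade mask and amber amulet with crystal orb: the trade gains 246 net, giving 3698 at 41 lb.
The closest alternative, jeweled dagger + obsidian blade + bronze mirror + platinum ring + copper ingots + crystal orb, reaches only 3605.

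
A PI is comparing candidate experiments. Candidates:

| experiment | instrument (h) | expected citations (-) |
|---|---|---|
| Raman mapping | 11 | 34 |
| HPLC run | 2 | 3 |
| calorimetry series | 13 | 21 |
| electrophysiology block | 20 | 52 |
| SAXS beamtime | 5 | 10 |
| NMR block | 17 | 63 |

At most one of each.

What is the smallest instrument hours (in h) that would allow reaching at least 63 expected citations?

17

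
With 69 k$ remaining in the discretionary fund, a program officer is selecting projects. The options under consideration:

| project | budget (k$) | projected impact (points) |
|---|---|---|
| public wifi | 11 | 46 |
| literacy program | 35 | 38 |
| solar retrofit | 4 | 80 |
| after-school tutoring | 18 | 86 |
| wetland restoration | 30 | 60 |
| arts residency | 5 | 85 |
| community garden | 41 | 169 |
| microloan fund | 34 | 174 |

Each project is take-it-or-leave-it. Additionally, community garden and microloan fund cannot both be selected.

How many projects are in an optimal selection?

4

Optimal total is 425.
solar retrofit + after-school tutoring + arts residency + microloan fund hits 425 at 61 k$.
Every optimal selection uses 4 projects.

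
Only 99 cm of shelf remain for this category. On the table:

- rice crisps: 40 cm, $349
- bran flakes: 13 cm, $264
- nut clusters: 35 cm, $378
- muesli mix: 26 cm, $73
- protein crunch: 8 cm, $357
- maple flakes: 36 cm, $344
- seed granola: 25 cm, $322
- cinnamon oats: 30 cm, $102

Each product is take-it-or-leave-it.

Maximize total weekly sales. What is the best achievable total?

The ratio heuristic lands on bran flakes + nut clusters + protein crunch + seed granola (1321) but leaves 18 cm idle.
The 25 cm tied up in seed granola is better spent on rice crisps — total rises to 1348 (96 cm).

1348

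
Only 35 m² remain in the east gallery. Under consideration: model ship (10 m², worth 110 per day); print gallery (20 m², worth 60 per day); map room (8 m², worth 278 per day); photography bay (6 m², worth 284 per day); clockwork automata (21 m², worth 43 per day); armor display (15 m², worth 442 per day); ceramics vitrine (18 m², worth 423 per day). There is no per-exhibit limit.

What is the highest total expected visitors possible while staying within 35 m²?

1420

Taking 5×photography bay: 30 m² used, 1420 in expected visitors.
Nothing else within 35 m² beats 1420.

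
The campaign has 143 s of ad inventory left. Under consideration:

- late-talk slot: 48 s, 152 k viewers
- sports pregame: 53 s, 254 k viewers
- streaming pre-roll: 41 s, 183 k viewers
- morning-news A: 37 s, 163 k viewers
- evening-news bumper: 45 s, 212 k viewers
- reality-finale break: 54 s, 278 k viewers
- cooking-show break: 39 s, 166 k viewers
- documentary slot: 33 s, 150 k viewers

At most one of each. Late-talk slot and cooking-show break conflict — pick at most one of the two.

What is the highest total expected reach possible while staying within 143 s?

682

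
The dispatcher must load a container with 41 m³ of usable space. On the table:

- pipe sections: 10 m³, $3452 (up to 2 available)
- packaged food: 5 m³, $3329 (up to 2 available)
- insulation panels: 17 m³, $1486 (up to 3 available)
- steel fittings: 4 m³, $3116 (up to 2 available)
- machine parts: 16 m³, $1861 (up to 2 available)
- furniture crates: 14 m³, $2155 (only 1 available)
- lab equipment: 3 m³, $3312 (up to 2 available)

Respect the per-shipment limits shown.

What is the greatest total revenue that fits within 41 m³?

23302

Ranking by ratio (revenue/m³): lab equipment 1104.00, steel fittings 779.00, packaged food 665.80.
The ratio heuristic lands on pipe sections + 2×packaged food + 2×steel fittings + 2×lab equipment (22966) but leaves 7 m³ idle.
Replace steel fittings with pipe sections: the trade gains 336 net, giving 23302 at 40 m³.
That's the maximum — no swap from here does better than 23302.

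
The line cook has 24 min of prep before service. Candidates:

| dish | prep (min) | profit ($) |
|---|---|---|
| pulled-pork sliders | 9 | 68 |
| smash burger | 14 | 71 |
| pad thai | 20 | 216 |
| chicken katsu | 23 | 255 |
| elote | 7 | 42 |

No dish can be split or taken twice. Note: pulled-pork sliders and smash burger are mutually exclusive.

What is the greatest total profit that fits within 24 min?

Chicken katsu uses 23 of the 24 min and totals 255.

255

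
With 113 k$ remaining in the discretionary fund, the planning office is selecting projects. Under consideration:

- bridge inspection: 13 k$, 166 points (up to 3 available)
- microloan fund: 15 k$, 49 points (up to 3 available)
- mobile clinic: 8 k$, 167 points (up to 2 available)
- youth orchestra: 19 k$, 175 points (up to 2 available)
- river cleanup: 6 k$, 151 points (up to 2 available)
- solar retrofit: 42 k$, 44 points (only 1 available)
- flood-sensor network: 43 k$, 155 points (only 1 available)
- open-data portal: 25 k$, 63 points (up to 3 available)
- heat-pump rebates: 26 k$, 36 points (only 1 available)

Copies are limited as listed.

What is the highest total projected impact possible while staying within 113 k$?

1484

3×bridge inspection + 2×mobile clinic + 2×youth orchestra + 2×river cleanup uses 105 of the 113 k$ and totals 1484.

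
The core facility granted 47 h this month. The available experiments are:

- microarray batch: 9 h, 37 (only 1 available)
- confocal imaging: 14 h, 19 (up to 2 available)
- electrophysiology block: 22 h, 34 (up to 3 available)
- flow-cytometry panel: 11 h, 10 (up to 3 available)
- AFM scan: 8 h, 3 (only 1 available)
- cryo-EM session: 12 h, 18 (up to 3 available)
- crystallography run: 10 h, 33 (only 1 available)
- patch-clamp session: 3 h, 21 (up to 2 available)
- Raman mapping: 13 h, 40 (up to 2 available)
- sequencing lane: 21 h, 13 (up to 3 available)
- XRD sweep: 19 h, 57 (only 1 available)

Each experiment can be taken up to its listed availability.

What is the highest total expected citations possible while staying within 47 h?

176

Filling by ratio: microarray batch + AFM scan + crystallography run + 2×patch-clamp session + Raman mapping for 155, with 1 h left unused.
The 18 h tied up in AFM scan and crystallography run is better spent on XRD sweep — total rises to 176 (47 h).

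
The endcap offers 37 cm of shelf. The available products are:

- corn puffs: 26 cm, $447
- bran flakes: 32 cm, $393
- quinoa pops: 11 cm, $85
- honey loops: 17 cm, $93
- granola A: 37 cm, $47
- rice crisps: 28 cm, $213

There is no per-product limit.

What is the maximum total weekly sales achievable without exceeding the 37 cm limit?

532

Best packing: corn puffs + quinoa pops — 37 cm, 532 total.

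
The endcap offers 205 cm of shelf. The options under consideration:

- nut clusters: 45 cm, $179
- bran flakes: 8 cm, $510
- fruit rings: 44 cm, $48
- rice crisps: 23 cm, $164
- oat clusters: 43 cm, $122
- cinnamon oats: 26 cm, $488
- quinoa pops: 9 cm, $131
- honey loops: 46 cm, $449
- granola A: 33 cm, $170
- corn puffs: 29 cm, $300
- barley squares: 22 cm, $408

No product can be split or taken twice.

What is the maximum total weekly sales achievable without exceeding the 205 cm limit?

2620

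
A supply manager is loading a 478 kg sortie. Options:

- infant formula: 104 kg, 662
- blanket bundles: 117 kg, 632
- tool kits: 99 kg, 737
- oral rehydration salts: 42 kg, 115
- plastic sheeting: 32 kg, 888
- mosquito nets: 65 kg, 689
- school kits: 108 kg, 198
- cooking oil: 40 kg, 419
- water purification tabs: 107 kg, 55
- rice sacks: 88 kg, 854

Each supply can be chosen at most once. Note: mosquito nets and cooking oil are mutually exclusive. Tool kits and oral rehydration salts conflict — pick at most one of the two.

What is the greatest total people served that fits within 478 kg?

Ranking by ratio (people served/kg): plastic sheeting 27.75, mosquito nets 10.60, cooking oil 10.47, rice sacks 9.70.
Infant formula + blanket bundles + oral rehydration salts + plastic sheeting + mosquito nets + rice sacks uses 448 of the 478 kg and totals 3840.

3840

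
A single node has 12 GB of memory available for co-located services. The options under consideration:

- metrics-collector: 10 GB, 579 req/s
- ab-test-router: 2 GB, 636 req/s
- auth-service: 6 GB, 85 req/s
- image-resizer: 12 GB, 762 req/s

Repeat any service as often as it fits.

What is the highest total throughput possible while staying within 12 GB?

By throughput per GB: ab-test-router 318.00, image-resizer 63.50, metrics-collector 57.90, auth-service 14.17 lead.
Taking 6×ab-test-router: 12 GB used, 3816 in throughput.
That's the maximum — no swap from here does better than 3816.

3816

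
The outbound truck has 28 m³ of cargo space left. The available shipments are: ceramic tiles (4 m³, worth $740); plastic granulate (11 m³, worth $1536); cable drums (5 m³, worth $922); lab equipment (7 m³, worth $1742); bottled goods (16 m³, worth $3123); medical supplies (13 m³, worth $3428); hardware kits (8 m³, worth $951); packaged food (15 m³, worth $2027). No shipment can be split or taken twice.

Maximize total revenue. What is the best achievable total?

By revenue per m³: medical supplies 263.69, lab equipment 248.86, bottled goods 195.19 lead.
Filling by ratio: ceramic tiles + lab equipment + medical supplies for 5910, with 4 m³ left unused.
The 4 m³ tied up in ceramic tiles is better spent on hardware kits — total rises to 6121 (28 m³).
Next best is cable drums + lab equipment + medical supplies at 6092 (25 m³) — short by 29.

6121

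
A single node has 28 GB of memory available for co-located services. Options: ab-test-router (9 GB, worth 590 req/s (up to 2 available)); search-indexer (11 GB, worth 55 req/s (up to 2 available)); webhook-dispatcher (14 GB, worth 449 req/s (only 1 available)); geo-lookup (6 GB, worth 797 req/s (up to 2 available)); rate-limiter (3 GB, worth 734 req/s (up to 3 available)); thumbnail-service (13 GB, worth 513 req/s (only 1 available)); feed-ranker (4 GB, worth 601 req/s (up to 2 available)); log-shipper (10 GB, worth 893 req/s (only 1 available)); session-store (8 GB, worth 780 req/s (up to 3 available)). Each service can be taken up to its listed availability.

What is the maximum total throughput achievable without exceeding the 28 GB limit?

4397

Greedy by ratio would take geo-lookup + 3×rate-limiter + 2×feed-ranker: 23 GB used, total 4201.
Replace feed-ranker with geo-lookup: the trade gains 196 net, giving 4397 at 25 GB.
No other feasible combination exceeds 4397.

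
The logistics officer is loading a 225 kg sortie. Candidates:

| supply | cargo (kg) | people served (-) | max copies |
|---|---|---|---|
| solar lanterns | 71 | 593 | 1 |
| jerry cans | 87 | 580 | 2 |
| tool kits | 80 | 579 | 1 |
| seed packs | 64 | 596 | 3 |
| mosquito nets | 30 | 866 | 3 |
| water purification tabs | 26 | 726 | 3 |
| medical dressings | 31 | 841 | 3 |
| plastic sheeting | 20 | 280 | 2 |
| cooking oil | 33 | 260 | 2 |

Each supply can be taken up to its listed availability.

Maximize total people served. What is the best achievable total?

By people served per kg: mosquito nets 28.87, water purification tabs 27.92, medical dressings 27.13, plastic sheeting 14.00 lead.
A density-first pass picks 3×mosquito nets + 3×water purification tabs + medical dressings + plastic sheeting — 5897 at 219 kg.
The 26 kg tied up in water purification tabs is better spent on medical dressings — total rises to 6012 (224 kg).
That's the maximum — no swap from here does better than 6012.

6012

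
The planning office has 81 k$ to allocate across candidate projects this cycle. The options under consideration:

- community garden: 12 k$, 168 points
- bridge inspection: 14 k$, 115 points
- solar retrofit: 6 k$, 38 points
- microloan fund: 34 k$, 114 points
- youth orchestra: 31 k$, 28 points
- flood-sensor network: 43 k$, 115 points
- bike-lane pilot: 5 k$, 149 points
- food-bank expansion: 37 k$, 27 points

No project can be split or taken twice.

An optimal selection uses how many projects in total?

5

Best achievable projected impact is 585.
For example community garden + bridge inspection + solar retrofit + flood-sensor network + bike-lane pilot achieves it, using 80 k$.
Any selection reaching 585 contains exactly 5 projects.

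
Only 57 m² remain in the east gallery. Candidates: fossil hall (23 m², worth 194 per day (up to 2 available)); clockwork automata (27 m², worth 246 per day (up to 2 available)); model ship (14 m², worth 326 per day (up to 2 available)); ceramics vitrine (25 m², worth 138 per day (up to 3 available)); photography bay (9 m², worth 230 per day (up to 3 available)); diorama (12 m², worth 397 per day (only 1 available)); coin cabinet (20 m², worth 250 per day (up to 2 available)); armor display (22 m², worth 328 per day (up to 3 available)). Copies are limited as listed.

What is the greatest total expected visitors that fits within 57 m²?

Taking model ship + 3×photography bay + diorama: 53 m² used, 1413 in expected visitors.
That's the maximum — no swap from here does better than 1413.

1413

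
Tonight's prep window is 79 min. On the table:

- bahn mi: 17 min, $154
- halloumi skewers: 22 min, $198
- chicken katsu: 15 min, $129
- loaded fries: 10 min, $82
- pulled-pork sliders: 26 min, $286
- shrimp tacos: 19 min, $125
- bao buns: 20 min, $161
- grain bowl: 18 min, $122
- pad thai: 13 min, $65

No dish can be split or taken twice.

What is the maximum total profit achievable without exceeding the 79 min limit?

730

Greedy by ratio would take bahn mi + halloumi skewers + loaded fries + pulled-pork sliders: 75 min used, total 720.
The 32 min tied up in halloumi skewers and loaded fries is better spent on chicken katsu + bao buns — total rises to 730 (78 min).
Every other selection either busts 79 min or fails to beat 730.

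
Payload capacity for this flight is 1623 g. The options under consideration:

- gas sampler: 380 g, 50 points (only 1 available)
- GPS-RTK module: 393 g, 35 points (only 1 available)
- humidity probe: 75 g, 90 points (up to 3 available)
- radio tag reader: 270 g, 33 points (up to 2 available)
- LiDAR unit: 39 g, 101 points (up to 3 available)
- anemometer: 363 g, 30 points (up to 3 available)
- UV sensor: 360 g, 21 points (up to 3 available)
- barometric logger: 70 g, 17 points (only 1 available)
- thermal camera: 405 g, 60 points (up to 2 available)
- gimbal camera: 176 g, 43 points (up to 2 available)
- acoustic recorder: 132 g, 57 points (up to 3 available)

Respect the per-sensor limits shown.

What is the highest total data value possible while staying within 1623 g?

The ratio ordering already packs tightly: 3×humidity probe + 3×LiDAR unit + barometric logger + thermal camera + 2×gimbal camera + 3×acoustic recorder, 1565 g, 907.

907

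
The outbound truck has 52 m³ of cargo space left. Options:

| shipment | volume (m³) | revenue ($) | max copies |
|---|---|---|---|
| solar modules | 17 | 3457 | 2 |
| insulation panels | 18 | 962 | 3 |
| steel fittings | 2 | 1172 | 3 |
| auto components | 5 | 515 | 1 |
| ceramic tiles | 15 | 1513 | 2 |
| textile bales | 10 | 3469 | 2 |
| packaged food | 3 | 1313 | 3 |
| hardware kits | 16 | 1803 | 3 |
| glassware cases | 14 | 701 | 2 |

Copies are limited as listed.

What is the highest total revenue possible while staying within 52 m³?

17850

By revenue per m³: steel fittings 586.00, packaged food 437.67, textile bales 346.90, solar modules 203.35 lead.
Best packing: solar modules + 3×steel fittings + 2×textile bales + 3×packaged food — 52 m³, 17850 total.
Every other selection either busts 52 m³ or exceeds an availability limit or fails to beat 17850.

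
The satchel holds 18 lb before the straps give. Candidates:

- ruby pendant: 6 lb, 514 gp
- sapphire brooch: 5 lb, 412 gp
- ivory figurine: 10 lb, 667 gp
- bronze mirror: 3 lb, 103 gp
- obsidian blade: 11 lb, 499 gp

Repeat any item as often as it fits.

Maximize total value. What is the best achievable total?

1542

Ranking by ratio (value/lb): ruby pendant 85.67, sapphire brooch 82.40, ivory figurine 66.70, obsidian blade 45.36.
3×ruby pendant uses 18 of the 18 lb and totals 1542.
That's the maximum — no swap from here does better than 1542.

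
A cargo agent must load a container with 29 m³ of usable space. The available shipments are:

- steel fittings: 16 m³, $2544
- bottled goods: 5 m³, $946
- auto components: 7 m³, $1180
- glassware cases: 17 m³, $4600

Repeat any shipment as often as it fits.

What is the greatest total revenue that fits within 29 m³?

6726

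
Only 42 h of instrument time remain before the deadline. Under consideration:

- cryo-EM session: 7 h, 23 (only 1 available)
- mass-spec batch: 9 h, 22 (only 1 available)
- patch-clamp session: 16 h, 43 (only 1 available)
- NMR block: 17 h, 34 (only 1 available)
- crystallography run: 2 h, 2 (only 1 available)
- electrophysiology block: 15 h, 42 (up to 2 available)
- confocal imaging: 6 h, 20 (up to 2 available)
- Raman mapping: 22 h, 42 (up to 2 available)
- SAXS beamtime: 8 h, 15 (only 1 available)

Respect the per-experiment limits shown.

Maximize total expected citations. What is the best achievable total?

A density-first pass picks cryo-EM session + electrophysiology block + 2×confocal imaging + SAXS beamtime — 120 at 42 h.
Replace cryo-EM session and SAXS beamtime with electrophysiology block: the trade gains 4 net, giving 124 at 42 h.
Every other selection either busts 42 h or exceeds an availability limit or fails to beat 124.

124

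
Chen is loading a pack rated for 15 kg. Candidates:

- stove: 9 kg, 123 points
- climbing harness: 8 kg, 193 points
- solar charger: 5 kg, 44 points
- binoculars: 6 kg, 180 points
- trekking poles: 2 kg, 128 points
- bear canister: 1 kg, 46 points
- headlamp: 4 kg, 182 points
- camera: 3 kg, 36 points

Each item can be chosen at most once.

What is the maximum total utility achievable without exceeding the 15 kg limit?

Filling by ratio: binoculars + trekking poles + bear canister + headlamp for 536, with 2 kg left unused.
Replace binoculars with climbing harness: the trade gains 13 net, giving 549 at 15 kg.

549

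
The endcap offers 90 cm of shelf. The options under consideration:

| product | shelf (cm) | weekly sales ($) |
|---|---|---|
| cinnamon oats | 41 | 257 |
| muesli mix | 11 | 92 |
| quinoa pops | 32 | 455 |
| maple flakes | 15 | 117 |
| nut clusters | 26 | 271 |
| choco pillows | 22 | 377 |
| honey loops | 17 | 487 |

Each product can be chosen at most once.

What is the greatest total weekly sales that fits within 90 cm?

Density check — honey loops 28.65, choco pillows 17.14, quinoa pops 14.22, nut clusters 10.42 are the best per cm.
The ratio heuristic lands on muesli mix + quinoa pops + choco pillows + honey loops (1411) but leaves 8 cm idle.
Replace muesli mix with maple flakes: the trade gains 25 net, giving 1436 at 86 cm.

1436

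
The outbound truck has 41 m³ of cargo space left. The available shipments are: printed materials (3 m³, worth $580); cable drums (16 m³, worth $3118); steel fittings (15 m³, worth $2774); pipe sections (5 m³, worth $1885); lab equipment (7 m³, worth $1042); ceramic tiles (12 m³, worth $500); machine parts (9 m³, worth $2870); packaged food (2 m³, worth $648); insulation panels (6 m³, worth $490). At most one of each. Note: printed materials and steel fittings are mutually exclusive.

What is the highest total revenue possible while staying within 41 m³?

The ratio ordering already packs tightly: printed materials + cable drums + pipe sections + machine parts + packaged food + insulation panels, 41 m³, 9591.
Next best is cable drums + pipe sections + lab equipment + machine parts + packaged food at 9563 (39 m³) — short by 28.

9591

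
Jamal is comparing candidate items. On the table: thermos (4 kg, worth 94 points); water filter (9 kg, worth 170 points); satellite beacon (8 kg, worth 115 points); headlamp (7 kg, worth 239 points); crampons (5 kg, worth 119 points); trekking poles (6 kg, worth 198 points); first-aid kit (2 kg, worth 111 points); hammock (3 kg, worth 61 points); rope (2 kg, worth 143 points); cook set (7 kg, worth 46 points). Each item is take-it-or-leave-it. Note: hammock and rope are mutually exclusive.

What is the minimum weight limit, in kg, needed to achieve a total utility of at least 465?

Minimise kg subject to total utility ≥ 465.
Taking headlamp + first-aid kit + rope gives 493 (≥ 465) for 11 kg.
Any bundle with less than 11 kg falls short of 465.

11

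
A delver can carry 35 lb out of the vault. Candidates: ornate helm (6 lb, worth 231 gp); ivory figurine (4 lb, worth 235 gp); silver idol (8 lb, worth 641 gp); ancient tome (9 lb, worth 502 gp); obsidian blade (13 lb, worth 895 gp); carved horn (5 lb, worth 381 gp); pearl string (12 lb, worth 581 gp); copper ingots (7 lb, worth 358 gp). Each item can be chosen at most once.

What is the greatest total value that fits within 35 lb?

2419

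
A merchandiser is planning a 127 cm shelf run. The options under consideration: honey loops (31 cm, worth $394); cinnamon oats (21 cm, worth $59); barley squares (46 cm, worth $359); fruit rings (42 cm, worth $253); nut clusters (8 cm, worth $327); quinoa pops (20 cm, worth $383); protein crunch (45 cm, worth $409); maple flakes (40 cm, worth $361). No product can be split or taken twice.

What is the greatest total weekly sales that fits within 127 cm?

1572

The ratio ordering already packs tightly: honey loops + cinnamon oats + nut clusters + quinoa pops + protein crunch, 125 cm, 1572.
The closest alternative, honey loops + cinnamon oats + nut clusters + quinoa pops + maple flakes, reaches only 1524.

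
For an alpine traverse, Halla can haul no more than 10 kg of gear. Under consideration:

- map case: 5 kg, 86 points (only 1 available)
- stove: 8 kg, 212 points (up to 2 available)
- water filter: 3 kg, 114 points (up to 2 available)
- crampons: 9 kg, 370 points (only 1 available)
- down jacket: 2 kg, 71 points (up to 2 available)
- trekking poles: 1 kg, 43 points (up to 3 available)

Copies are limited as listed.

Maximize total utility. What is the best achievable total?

413

Ranking by ratio (utility/kg): trekking poles 43.00, crampons 41.11, water filter 38.00.
Filling by ratio: 2×water filter + 3×trekking poles for 357, with 1 kg left unused.
Replace 2×water filter and 2×trekking poles with crampons: the trade gains 56 net, giving 413 at 10 kg.
No other feasible combination exceeds 413.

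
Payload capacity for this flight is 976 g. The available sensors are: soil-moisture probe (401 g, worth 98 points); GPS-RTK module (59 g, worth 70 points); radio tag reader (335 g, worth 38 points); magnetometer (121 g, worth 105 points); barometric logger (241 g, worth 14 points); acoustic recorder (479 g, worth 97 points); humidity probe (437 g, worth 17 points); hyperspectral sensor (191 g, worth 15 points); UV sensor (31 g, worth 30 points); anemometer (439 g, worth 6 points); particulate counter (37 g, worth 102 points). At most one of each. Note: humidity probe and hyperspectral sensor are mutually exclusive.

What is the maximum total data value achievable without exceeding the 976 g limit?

420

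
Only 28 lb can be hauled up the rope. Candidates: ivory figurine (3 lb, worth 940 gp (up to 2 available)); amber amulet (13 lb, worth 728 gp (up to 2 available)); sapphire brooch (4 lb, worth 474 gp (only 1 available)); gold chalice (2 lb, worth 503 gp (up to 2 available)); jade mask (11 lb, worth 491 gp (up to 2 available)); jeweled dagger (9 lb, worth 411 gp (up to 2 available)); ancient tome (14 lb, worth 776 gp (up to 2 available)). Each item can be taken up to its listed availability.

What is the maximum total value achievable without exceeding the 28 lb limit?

4136

Greedy by ratio would take 2×ivory figurine + amber amulet + sapphire brooch + 2×gold chalice: 27 lb used, total 4088.
Replace amber amulet with ancient tome: the trade gains 48 net, giving 4136 at 28 lb.
That's the maximum — no swap from here does better than 4136.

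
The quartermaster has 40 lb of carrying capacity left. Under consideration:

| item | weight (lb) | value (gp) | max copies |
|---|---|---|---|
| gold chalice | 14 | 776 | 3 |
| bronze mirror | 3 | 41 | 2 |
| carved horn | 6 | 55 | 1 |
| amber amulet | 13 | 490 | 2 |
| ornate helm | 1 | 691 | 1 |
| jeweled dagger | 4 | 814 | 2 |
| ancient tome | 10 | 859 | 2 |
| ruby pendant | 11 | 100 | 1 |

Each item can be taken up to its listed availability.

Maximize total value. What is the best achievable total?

4137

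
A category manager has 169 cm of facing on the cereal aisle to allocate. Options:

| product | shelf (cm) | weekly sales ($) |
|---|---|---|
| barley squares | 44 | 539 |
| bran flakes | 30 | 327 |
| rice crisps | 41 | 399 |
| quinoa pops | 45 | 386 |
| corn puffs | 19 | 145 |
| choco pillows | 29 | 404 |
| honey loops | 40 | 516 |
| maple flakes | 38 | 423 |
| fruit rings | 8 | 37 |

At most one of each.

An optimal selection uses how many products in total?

5

The maximum weekly sales within 169 cm is 1931.
barley squares + bran flakes + corn puffs + choco pillows + honey loops hits 1931 at 162 cm.
Any selection reaching 1931 contains exactly 5 products.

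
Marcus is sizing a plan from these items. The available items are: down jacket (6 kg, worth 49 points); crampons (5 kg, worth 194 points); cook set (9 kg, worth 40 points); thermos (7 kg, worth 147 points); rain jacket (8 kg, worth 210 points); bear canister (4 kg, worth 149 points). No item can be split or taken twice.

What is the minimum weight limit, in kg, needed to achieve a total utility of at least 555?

Need the lightest bundle worth ≥ 555.
down jacket + crampons + rain jacket + bear canister: 602 utility at 23 kg.
No combination under 23 kg hits 555.

23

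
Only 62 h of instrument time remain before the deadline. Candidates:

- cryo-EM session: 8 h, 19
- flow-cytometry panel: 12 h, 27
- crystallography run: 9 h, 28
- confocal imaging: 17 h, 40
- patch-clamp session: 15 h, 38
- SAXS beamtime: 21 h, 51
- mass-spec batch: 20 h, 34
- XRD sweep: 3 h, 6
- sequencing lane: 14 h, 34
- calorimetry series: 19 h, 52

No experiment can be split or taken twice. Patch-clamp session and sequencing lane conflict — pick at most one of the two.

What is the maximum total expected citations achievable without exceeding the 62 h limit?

Taking cryo-EM session + flow-cytometry panel + crystallography run + sequencing lane + calorimetry series: 62 h used, 160 in expected citations.
Every other selection either busts 62 h or breaks a pairing rule or fails to beat 160.

160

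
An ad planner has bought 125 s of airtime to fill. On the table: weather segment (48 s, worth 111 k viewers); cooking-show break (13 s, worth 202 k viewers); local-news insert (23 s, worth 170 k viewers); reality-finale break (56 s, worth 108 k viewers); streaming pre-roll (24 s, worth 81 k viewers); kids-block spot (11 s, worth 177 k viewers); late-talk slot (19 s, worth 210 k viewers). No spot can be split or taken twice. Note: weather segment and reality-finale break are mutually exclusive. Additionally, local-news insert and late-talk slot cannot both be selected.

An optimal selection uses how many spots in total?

5

Optimal total is 781.
One optimal bundle: weather segment + cooking-show break + streaming pre-roll + kids-block spot + late-talk slot (115 s).
Any selection reaching 781 contains exactly 5 spots.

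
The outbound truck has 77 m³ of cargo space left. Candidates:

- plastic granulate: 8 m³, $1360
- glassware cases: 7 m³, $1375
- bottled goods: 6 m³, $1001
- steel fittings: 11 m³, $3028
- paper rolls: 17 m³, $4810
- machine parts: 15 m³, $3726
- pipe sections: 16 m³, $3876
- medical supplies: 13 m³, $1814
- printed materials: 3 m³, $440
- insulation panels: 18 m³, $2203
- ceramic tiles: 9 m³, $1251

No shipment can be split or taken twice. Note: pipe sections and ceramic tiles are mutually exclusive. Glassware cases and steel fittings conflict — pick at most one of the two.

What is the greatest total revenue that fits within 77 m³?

18241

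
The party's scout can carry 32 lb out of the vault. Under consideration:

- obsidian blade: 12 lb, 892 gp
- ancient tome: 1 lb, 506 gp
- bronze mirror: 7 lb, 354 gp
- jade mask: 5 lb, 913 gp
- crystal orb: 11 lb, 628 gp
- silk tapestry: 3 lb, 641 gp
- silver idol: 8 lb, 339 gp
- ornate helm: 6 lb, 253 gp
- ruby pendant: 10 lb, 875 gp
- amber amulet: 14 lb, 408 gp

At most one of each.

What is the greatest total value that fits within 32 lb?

Density check — ancient tome 506.00, silk tapestry 213.67, jade mask 182.60 are the best per lb.
Taking obsidian blade + ancient tome + jade mask + silk tapestry + ruby pendant: 31 lb used, 3827 in value.
Runner-up obsidian blade + ancient tome + jade mask + crystal orb + silk tapestry tops out at 3580.

3827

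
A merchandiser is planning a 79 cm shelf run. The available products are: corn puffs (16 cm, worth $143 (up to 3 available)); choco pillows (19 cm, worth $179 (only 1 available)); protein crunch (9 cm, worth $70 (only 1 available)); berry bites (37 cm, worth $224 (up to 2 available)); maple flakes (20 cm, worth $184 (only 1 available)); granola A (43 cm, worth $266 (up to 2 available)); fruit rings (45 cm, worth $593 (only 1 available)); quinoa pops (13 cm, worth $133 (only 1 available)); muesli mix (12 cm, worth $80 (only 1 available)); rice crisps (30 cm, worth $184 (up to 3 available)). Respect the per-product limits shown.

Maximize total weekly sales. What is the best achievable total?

910

By weekly sales per cm: fruit rings 13.18, quinoa pops 10.23, choco pillows 9.42, maple flakes 9.20 lead.
A density-first pass picks choco pillows + fruit rings + quinoa pops — 905 at 77 cm.
Replace choco pillows with maple flakes: the trade gains 5 net, giving 910 at 78 cm.
Every other selection either busts 79 cm or exceeds an availability limit or fails to beat 910.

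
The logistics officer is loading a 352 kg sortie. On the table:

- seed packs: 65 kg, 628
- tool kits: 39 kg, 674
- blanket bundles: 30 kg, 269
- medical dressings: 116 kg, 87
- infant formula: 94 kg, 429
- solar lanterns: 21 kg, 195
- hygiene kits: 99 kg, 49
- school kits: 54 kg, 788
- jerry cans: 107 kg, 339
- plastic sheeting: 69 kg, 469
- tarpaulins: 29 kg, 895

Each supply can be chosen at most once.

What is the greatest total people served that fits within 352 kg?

3918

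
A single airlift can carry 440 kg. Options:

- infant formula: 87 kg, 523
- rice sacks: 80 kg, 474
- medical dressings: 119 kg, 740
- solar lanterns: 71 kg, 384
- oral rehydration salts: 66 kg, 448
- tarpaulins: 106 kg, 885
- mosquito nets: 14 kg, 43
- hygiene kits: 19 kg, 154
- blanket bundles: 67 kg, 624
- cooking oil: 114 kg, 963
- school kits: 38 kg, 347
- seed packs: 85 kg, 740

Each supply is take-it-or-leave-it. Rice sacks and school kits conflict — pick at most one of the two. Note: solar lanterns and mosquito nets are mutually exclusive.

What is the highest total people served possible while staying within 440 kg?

Taking tarpaulins + hygiene kits + blanket bundles + cooking oil + school kits + seed packs: 429 kg used, 3713 in people served.

3713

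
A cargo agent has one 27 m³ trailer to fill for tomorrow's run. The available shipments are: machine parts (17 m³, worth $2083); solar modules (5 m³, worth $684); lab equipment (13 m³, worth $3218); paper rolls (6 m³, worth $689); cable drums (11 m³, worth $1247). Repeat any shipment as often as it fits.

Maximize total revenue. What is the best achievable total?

6436

Best packing: 2×lab equipment — 26 m³, 6436 total.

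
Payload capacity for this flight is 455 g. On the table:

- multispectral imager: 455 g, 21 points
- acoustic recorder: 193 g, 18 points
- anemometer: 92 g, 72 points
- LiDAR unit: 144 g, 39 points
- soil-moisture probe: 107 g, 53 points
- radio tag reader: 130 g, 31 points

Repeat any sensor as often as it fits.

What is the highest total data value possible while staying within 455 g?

Density check — anemometer 0.78, soil-moisture probe 0.50, LiDAR unit 0.27 are the best per g.
Taking 4×anemometer: 368 g used, 288 in data value.
Every other selection either busts 455 g or fails to beat 288.

288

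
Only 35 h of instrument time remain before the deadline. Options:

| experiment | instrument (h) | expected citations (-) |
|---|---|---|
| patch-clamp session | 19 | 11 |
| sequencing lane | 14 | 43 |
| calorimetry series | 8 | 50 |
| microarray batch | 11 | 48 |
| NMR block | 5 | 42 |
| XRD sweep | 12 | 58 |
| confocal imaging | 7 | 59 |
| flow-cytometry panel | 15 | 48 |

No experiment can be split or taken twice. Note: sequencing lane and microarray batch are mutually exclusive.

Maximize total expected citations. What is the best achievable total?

Best packing: calorimetry series + NMR block + XRD sweep + confocal imaging — 32 h, 209 total.

209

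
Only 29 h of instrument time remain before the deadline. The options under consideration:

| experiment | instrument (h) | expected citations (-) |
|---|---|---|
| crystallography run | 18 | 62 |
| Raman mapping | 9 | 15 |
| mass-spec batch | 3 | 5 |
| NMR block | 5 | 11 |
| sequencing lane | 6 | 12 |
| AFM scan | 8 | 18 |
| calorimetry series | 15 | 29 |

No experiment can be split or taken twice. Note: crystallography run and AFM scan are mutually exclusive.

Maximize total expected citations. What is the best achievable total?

Taking crystallography run + NMR block + sequencing lane: 29 h used, 85 in expected citations.
The closest alternative, crystallography run + mass-spec batch + sequencing lane, reaches only 79.

85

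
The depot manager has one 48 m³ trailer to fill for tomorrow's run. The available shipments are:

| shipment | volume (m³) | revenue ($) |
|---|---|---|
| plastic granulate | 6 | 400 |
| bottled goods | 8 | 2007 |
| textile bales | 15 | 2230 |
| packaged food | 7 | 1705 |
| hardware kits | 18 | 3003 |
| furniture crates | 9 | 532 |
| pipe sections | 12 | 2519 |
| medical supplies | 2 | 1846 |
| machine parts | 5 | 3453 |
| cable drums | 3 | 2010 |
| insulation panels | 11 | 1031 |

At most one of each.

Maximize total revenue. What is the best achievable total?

Taking the top-ratio shipments first gives bottled goods + packaged food + pipe sections + medical supplies + machine parts + cable drums + insulation panels for 14571 (48 m³).
Replace packaged food and insulation panels with hardware kits: the trade gains 267 net, giving 14838 at 48 m³.

14838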